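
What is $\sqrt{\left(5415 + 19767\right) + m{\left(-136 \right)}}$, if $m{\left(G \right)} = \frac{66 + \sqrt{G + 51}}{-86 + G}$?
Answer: $\frac{\sqrt{1241055036 - 222 i \sqrt{85}}}{222} \approx 158.69 - 0.00013085 i$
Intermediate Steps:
$m{\left(G \right)} = \frac{66 + \sqrt{51 + G}}{-86 + G}$
$\sqrt{\left(5415 + 19767\right) + m{\left(-136 \right)}} = \sqrt{\left(5415 + 19767\right) + \frac{66 + \sqrt{51 - 136}}{-86 - 136}} = \sqrt{25182 + \frac{66 + \sqrt{-85}}{-222}} = \sqrt{25182 - \frac{66 + i \sqrt{85}}{222}} = \sqrt{25182 - \left(\frac{11}{37} + \frac{i \sqrt{85}}{222}\right)} = \sqrt{\frac{931723}{37} - \frac{i \sqrt{85}}{222}}$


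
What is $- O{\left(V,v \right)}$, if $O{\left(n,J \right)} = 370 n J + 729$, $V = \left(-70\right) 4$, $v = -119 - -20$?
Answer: $-10257129$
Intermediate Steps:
$v = -99$ ($v = -119 + 20 = -99$)
$V = -280$
$O{\left(n,J \right)} = 729 + 370 J n$ ($O{\left(n,J \right)} = 370 J n + 729 = 729 + 370 J n$)
$- O{\left(V,v \right)} = - (729 + 370 \left(-99\right) \left(-280\right)) = - (729 + 10256400) = \left(-1\right) 10257129 = -10257129$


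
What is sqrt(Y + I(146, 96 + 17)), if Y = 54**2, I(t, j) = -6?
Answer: sqrt(2910) ≈ 53.944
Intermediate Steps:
Y = 2916
sqrt(Y + I(146, 96 + 17)) = sqrt(2916 - 6) = sqrt(2910)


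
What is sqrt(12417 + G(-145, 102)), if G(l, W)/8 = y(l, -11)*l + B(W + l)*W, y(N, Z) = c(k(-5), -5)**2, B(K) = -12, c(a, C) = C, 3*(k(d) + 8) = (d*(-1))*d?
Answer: 5*I*sqrt(1055) ≈ 162.4*I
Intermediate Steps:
k(d) = -8 - d**2/3 (k(d) = -8 + ((d*(-1))*d)/3 = -8 + ((-d)*d)/3 = -8 + (-d**2)/3 = -8 - d**2/3)
y(N, Z) = 25 (y(N, Z) = (-5)**2 = 25)
G(l, W) = -96*W + 200*l (G(l, W) = 8*(25*l - 12*W) = 8*(-12*W + 25*l) = -96*W + 200*l)
sqrt(12417 + G(-145, 102)) = sqrt(12417 + (-96*102 + 200*(-145))) = sqrt(12417 + (-9792 - 29000)) = sqrt(12417 - 38792) = sqrt(-26375) = 5*I*sqrt(1055)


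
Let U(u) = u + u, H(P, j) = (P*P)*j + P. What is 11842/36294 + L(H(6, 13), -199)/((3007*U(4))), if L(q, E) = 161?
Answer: 145357243/436544232 ≈ 0.33297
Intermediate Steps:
H(P, j) = P + j*P² (H(P, j) = P²*j + P = j*P² + P = P + j*P²)
U(u) = 2*u
11842/36294 + L(H(6, 13), -199)/((3007*U(4))) = 11842/36294 + 161/((3007*(2*4))) = 11842*(1/36294) + 161/((3007*8)) = 5921/18147 + 161/24056 = 145357243/436544232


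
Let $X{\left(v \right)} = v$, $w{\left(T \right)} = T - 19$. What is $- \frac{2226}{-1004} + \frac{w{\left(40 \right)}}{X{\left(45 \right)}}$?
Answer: $\frac{20209}{7530} \approx 2.6838$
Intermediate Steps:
$w{\left(T \right)} = -19 + T$ ($w{\left(T \right)} = T - 19 = -19 + T$)
$- \frac{2226}{-1004} + \frac{w{\left(40 \right)}}{X{\left(45 \right)}} = - \frac{2226}{-1004} + \frac{-19 + 40}{45} = \left(-2226\right) \left(- \frac{1}{1004}\right) + 21 \cdot \frac{1}{45} = \frac{1113}{502} + \frac{7}{15} = \frac{20209}{7530}$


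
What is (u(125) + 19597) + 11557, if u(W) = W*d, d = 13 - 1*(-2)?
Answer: 33029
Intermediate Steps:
d = 15 (d = 13 + 2 = 15)
u(W) = 15*W (u(W) = W*15 = 15*W)
(u(125) + 19597) + 11557 = (15*125 + 19597) + 11557 = (1875 + 19597) + 11557 = 21472 + 11557 = 33029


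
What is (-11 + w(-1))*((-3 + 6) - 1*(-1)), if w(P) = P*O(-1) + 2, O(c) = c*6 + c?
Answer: -8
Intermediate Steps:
O(c) = 7*c (O(c) = 6*c + c = 7*c)
w(P) = 2 - 7*P (w(P) = P*(7*(-1)) + 2 = P*(-7) + 2 = -7*P + 2 = 2 - 7*P)
(-11 + w(-1))*((-3 + 6) - 1*(-1)) = (-11 + (2 - 7*(-1)))*((-3 + 6) - 1*(-1)) = (-11 + (2 + 7))*(3 + 1) = (-11 + 9)*4 = -2*4 = -8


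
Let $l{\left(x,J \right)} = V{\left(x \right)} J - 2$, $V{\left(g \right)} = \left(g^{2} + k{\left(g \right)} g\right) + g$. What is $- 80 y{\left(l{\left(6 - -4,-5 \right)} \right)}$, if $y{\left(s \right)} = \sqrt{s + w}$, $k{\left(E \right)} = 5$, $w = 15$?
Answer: $- 80 i \sqrt{787} \approx - 2244.3 i$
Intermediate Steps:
$V{\left(g \right)} = g^{2} + 6 g$ ($V{\left(g \right)} = \left(g^{2} + 5 g\right) + g = g^{2} + 6 g$)
$l{\left(x,J \right)} = -2 + J x \left(6 + x\right)$ ($l{\left(x,J \right)} = x \left(6 + x\right) J - 2 = J x \left(6 + x\right) - 2 = -2 + J x \left(6 + x\right)$)
$y{\left(s \right)} = \sqrt{15 + s}$ ($y{\left(s \right)} = \sqrt{s + 15} = \sqrt{15 + s}$)
$- 80 y{\left(l{\left(6 - -4,-5 \right)} \right)} = - 80 \sqrt{15 - \left(2 + 5 \left(6 - -4\right) \left(6 + \left(6 - -4\right)\right)\right)} = - 80 \sqrt{15 - \left(2 + 5 \left(6 + 4\right) \left(6 + \left(6 + 4\right)\right)\right)} = - 80 \sqrt{15 - \left(2 + 50 \left(6 + 10\right)\right)} = - 80 \sqrt{15 - \left(2 + 50 \cdot 16\right)} = - 80 \sqrt{15 - 802} = - 80 \sqrt{-787} = - 80 i \sqrt{787}$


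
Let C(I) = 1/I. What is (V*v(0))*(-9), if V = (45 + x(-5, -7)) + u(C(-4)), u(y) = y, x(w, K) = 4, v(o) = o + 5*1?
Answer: -8775/4 ≈ -2193.8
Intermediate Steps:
v(o) = 5 + o (v(o) = o + 5 = 5 + o)
C(I) = 1/I
V = 195/4 (V = (45 + 4) + 1/(-4) = 49 - ¼ = 195/4 ≈ 48.750)
(V*v(0))*(-9) = (195*(5 + 0)/4)*(-9) = ((195/4)*5)*(-9) = (975/4)*(-9) = -8775/4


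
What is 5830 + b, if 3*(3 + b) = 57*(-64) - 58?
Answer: 13775/3 ≈ 4591.7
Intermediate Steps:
b = -3715/3 (b = -3 + (57*(-64) - 58)/3 = -3 + (-3648 - 58)/3 = -3 + (⅓)*(-3706) = -3 - 3706/3 = -3715/3 ≈ -1238.3)
5830 + b = 5830 - 3715/3 = 13775/3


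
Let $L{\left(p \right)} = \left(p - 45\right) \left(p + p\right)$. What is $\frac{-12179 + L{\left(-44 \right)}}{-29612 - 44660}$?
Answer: $\frac{4347}{74272} \approx 0.058528$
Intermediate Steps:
$L{\left(p \right)} = 2 p \left(-45 + p\right)$ ($L{\left(p \right)} = \left(-45 + p\right) 2 p = 2 p \left(-45 + p\right)$)
$\frac{-12179 + L{\left(-44 \right)}}{-29612 - 44660} = \frac{-12179 + 2 \left(-44\right) \left(-45 - 44\right)}{-29612 - 44660} = \frac{-12179 + 2 \left(-44\right) \left(-89\right)}{-74272} = \left(-12179 + 7832\right) \left(- \frac{1}{74272}\right) = \left(-4347\right) \left(- \frac{1}{74272}\right) = \frac{4347}{74272}$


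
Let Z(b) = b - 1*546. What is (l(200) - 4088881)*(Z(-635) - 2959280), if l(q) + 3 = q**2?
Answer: 11986563175524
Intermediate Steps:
Z(b) = -546 + b (Z(b) = b - 546 = -546 + b)
l(q) = -3 + q**2
(l(200) - 4088881)*(Z(-635) - 2959280) = ((-3 + 200**2) - 4088881)*((-546 - 635) - 2959280) = ((-3 + 40000) - 4088881)*(-1181 - 2959280) = (39997 - 4088881)*(-2960461) = -4048884*(-2960461) = 11986563175524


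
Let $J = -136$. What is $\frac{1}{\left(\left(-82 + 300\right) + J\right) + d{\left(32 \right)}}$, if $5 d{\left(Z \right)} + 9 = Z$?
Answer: $\frac{5}{433} \approx 0.011547$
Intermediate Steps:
$d{\left(Z \right)} = - \frac{9}{5} + \frac{Z}{5}$
$\frac{1}{\left(\left(-82 + 300\right) + J\right) + d{\left(32 \right)}} = \frac{1}{\left(\left(-82 + 300\right) - 136\right) + \left(- \frac{9}{5} + \frac{1}{5} \cdot 32\right)} = \frac{1}{\left(218 - 136\right) + \left(- \frac{9}{5} + \frac{32}{5}\right)} = \frac{1}{82 + \frac{23}{5}} = \frac{1}{\frac{433}{5}} = \frac{5}{433}$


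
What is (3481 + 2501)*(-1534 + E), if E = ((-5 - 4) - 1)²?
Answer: -8578188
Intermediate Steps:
E = 100 (E = (-9 - 1)² = (-10)² = 100)
(3481 + 2501)*(-1534 + E) = (3481 + 2501)*(-1534 + 100) = 5982*(-1434) = -8578188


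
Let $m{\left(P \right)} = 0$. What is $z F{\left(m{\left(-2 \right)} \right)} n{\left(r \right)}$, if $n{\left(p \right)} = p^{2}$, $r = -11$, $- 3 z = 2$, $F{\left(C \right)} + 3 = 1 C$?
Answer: $242$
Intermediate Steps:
$F{\left(C \right)} = -3 + C$ ($F{\left(C \right)} = -3 + 1 C = -3 + C$)
$z = - \frac{2}{3}$ ($z = \left(- \frac{1}{3}\right) 2 = - \frac{2}{3} \approx -0.66667$)
$z F{\left(m{\left(-2 \right)} \right)} n{\left(r \right)} = - \frac{2 \left(-3 + 0\right)}{3} \left(-11\right)^{2} = \left(- \frac{2}{3}\right) \left(-3\right) 121 = 2 \cdot 121 = 242$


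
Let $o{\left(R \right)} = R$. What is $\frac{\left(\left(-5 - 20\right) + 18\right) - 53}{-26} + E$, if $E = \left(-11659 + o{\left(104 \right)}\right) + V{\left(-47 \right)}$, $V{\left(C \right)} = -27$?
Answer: $- \frac{150536}{13} \approx -11580.0$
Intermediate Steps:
$E = -11582$ ($E = \left(-11659 + 104\right) - 27 = -11555 - 27 = -11582$)
$\frac{\left(\left(-5 - 20\right) + 18\right) - 53}{-26} + E = \frac{\left(\left(-5 - 20\right) + 18\right) - 53}{-26} - 11582 = - \frac{\left(-25 + 18\right) - 53}{26} - 11582 = - \frac{-7 - 53}{26} - 11582 = \left(- \frac{1}{26}\right) \left(-60\right) - 11582 = \frac{30}{13} - 11582 = - \frac{150536}{13}$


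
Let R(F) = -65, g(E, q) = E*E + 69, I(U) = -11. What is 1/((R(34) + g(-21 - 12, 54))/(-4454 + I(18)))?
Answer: -4465/1093 ≈ -4.0851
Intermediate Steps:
g(E, q) = 69 + E² (g(E, q) = E² + 69 = 69 + E²)
1/((R(34) + g(-21 - 12, 54))/(-4454 + I(18))) = 1/((-65 + (69 + (-21 - 12)²))/(-4454 - 11)) = 1/((-65 + (69 + (-33)²))/(-4465)) = 1/((-65 + (69 + 1089))*(-1/4465)) = 1/((-65 + 1158)*(-1/4465)) = 1/(1093*(-1/4465)) = 1/(-1093/4465) = -4465/1093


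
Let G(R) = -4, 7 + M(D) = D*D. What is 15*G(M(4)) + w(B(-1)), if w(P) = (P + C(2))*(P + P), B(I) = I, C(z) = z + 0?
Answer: -62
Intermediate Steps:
M(D) = -7 + D**2 (M(D) = -7 + D*D = -7 + D**2)
C(z) = z
w(P) = 2*P*(2 + P) (w(P) = (P + 2)*(P + P) = (2 + P)*(2*P) = 2*P*(2 + P))
15*G(M(4)) + w(B(-1)) = 15*(-4) + 2*(-1)*(2 - 1) = -60 + 2*(-1)*1 = -60 - 2 = -62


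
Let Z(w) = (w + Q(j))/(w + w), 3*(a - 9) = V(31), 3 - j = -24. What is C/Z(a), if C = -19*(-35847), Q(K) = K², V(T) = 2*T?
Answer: 106533/2 ≈ 53267.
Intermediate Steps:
j = 27 (j = 3 - 1*(-24) = 3 + 24 = 27)
a = 89/3 (a = 9 + (2*31)/3 = 9 + (⅓)*62 = 9 + 62/3 = 89/3 ≈ 29.667)
Z(w) = (729 + w)/(2*w) (Z(w) = (w + 27²)/(w + w) = (w + 729)/((2*w)) = (729 + w)*(1/(2*w)) = (729 + w)/(2*w))
C = 681093
C/Z(a) = 681093/(((729 + 89/3)/(2*(89/3)))) = 681093/(((½)*(3/89)*(2276/3))) = 681093/(1138/89) = 681093*(89/1138) = 106533/2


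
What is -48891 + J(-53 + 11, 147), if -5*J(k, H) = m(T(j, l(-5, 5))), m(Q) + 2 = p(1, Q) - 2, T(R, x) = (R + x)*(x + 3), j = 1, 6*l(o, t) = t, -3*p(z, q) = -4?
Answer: -733357/15 ≈ -48890.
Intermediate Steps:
p(z, q) = 4/3 (p(z, q) = -1/3*(-4) = 4/3)
l(o, t) = t/6
T(R, x) = (3 + x)*(R + x) (T(R, x) = (R + x)*(3 + x) = (3 + x)*(R + x))
m(Q) = -8/3 (m(Q) = -2 + (4/3 - 2) = -2 - 2/3 = -8/3)
J(k, H) = 8/15 (J(k, H) = -1/5*(-8/3) = 8/15)
-48891 + J(-53 + 11, 147) = -48891 + 8/15 = -733357/15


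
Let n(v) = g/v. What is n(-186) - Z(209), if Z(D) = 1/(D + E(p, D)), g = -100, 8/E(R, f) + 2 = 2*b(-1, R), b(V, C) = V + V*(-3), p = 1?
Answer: 1173/2201 ≈ 0.53294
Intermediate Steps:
b(V, C) = -2*V (b(V, C) = V - 3*V = -2*V)
E(R, f) = 4 (E(R, f) = 8/(-2 + 2*(-2*(-1))) = 8/(-2 + 2*2) = 8/(-2 + 4) = 8/2 = 8*(½) = 4)
n(v) = -100/v
Z(D) = 1/(4 + D) (Z(D) = 1/(D + 4) = 1/(4 + D))
n(-186) - Z(209) = -100/(-186) - 1/(4 + 209) = -100*(-1/186) - 1/213 = 50/93 - 1*1/213 = 50/93 - 1/213 = 1173/2201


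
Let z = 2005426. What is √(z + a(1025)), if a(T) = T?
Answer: 9*√24771 ≈ 1416.5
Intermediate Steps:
√(z + a(1025)) = √(2005426 + 1025) = √2006451 = 9*√24771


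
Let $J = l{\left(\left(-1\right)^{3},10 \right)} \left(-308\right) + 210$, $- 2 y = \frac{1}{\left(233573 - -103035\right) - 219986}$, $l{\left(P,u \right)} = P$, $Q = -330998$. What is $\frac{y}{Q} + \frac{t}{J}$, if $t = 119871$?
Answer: $\frac{4627218238030735}{19995654055608} \approx 231.41$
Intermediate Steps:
$y = - \frac{1}{233244}$ ($y = - \frac{1}{2 \left(\left(233573 - -103035\right) - 219986\right)} = - \frac{1}{2 \left(\left(233573 + 103035\right) - 219986\right)} = - \frac{1}{2 \left(336608 - 219986\right)} = - \frac{1}{2 \cdot 116622} = \left(- \frac{1}{2}\right) \frac{1}{116622} = - \frac{1}{233244} \approx -4.2874 \cdot 10^{-6}$)
$J = 518$ ($J = \left(-1\right)^{3} \left(-308\right) + 210 = \left(-1\right) \left(-308\right) + 210 = 308 + 210 = 518$)
$\frac{y}{Q} + \frac{t}{J} = - \frac{1}{233244 \left(-330998\right)} + \frac{119871}{518} = \left(- \frac{1}{233244}\right) \left(- \frac{1}{330998}\right) + 119871 \cdot \frac{1}{518} = \frac{1}{77203297512} + \frac{119871}{518} = \frac{4627218238030735}{19995654055608}$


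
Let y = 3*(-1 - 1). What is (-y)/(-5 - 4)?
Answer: -2/3 ≈ -0.66667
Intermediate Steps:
y = -6 (y = 3*(-2) = -6)
(-y)/(-5 - 4) = (-1*(-6))/(-5 - 4) = 6/(-9) = 6*(-1/9) = -2/3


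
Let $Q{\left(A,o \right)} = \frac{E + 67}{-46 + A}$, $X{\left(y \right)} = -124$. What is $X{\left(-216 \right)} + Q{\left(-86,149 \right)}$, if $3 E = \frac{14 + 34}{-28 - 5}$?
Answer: $- \frac{542339}{4356} \approx -124.5$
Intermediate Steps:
$E = - \frac{16}{33}$ ($E = \frac{\left(14 + 34\right) \frac{1}{-28 - 5}}{3} = \frac{48 \frac{1}{-33}}{3} = \frac{48 \left(- \frac{1}{33}\right)}{3} = \frac{1}{3} \left(- \frac{16}{11}\right) = - \frac{16}{33} \approx -0.48485$)
$Q{\left(A,o \right)} = \frac{2195}{33 \left(-46 + A\right)}$ ($Q{\left(A,o \right)} = \frac{- \frac{16}{33} + 67}{-46 + A} = \frac{2195}{33 \left(-46 + A\right)}$)
$X{\left(-216 \right)} + Q{\left(-86,149 \right)} = -124 + \frac{2195}{33 \left(-46 - 86\right)} = -124 + \frac{2195}{33 \left(-132\right)} = -124 + \frac{2195}{33} \left(- \frac{1}{132}\right) = -124 - \frac{2195}{4356} = - \frac{542339}{4356}$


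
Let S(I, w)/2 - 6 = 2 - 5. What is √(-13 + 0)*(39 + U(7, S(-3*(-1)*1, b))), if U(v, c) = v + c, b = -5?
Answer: 52*I*√13 ≈ 187.49*I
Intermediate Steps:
S(I, w) = 6 (S(I, w) = 12 + 2*(2 - 5) = 12 + 2*(-3) = 12 - 6 = 6)
U(v, c) = c + v
√(-13 + 0)*(39 + U(7, S(-3*(-1)*1, b))) = √(-13 + 0)*(39 + (6 + 7)) = √(-13)*(39 + 13) = (I*√13)*52 = 52*I*√13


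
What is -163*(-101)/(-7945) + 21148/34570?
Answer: -8022101/5493173 ≈ -1.4604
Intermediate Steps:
-163*(-101)/(-7945) + 21148/34570 = 16463*(-1/7945) + 21148*(1/34570) = -16463/7945 + 10574/17285 = -8022101/5493173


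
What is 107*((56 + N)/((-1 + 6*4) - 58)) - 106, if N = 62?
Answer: -16336/35 ≈ -466.74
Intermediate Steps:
107*((56 + N)/((-1 + 6*4) - 58)) - 106 = 107*((56 + 62)/((-1 + 6*4) - 58)) - 106 = 107*(118/((-1 + 24) - 58)) - 106 = 107*(118/(23 - 58)) - 106 = 107*(118/(-35)) - 106 = 107*(118*(-1/35)) - 106 = 107*(-118/35) - 106 = -12626/35 - 106 = -16336/35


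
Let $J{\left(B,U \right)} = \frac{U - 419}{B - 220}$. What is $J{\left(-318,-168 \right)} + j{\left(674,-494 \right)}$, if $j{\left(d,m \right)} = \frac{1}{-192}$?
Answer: $\frac{56083}{51648} \approx 1.0859$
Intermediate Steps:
$j{\left(d,m \right)} = - \frac{1}{192}$
$J{\left(B,U \right)} = \frac{-419 + U}{-220 + B}$
$J{\left(-318,-168 \right)} + j{\left(674,-494 \right)} = \frac{-419 - 168}{-220 - 318} - \frac{1}{192} = \frac{1}{-538} \left(-587\right) - \frac{1}{192} = \left(- \frac{1}{538}\right) \left(-587\right) - \frac{1}{192} = \frac{587}{538} - \frac{1}{192} = \frac{56083}{51648}$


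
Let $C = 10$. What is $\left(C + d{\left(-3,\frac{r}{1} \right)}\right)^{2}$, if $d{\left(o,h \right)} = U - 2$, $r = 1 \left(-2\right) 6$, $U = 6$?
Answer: $196$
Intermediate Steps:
$r = -12$ ($r = \left(-2\right) 6 = -12$)
$d{\left(o,h \right)} = 4$ ($d{\left(o,h \right)} = 6 - 2 = 4$)
$\left(C + d{\left(-3,\frac{r}{1} \right)}\right)^{2} = \left(10 + 4\right)^{2} = 14^{2} = 196$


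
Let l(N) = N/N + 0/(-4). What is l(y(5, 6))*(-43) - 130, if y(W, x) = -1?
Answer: -173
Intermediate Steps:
l(N) = 1 (l(N) = 1 + 0*(-¼) = 1 + 0 = 1)
l(y(5, 6))*(-43) - 130 = 1*(-43) - 130 = -43 - 130 = -173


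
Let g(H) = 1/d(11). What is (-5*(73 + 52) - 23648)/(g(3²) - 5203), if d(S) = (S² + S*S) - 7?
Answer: 633795/135856 ≈ 4.6652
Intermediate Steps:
d(S) = -7 + 2*S² (d(S) = (S² + S²) - 7 = 2*S² - 7 = -7 + 2*S²)
g(H) = 1/235 (g(H) = 1/(-7 + 2*11²) = 1/(-7 + 2*121) = 1/(-7 + 242) = 1/235)
(-5*(73 + 52) - 23648)/(g(3²) - 5203) = (-5*(73 + 52) - 23648)/(1/235 - 5203) = (-5*125 - 23648)/(-1222704/235) = (-625 - 23648)*(-235/1222704) = -24273*(-235/1222704) = 633795/135856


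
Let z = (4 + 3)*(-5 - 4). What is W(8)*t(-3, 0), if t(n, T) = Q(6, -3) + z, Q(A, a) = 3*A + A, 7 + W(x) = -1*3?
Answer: 390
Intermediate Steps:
W(x) = -10 (W(x) = -7 - 1*3 = -7 - 3 = -10)
Q(A, a) = 4*A
z = -63 (z = 7*(-9) = -63)
t(n, T) = -39 (t(n, T) = 4*6 - 63 = 24 - 63 = -39)
W(8)*t(-3, 0) = -10*(-39) = 390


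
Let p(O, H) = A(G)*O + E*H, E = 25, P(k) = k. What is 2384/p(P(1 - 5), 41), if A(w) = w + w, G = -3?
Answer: 2384/1049 ≈ 2.2726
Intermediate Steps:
A(w) = 2*w
p(O, H) = -6*O + 25*H (p(O, H) = (2*(-3))*O + 25*H = -6*O + 25*H)
2384/p(P(1 - 5), 41) = 2384/(-6*(1 - 5) + 25*41) = 2384/(-6*(-4) + 1025) = 2384/(24 + 1025) = 2384/1049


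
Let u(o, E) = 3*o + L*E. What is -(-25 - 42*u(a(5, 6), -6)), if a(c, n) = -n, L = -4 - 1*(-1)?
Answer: 25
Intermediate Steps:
L = -3 (L = -4 + 1 = -3)
u(o, E) = -3*E + 3*o (u(o, E) = 3*o - 3*E = -3*E + 3*o)
-(-25 - 42*u(a(5, 6), -6)) = -(-25 - 42*(-3*(-6) + 3*(-1*6))) = -(-25 - 42*(18 + 3*(-6))) = -(-25 - 42*(18 - 18)) = -(-25 - 42*0) = -(-25 + 0) = -1*(-25) = 25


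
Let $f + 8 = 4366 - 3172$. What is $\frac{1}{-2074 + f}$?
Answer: $- \frac{1}{888} \approx -0.0011261$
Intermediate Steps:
$f = 1186$ ($f = -8 + \left(4366 - 3172\right) = -8 + 1194 = 1186$)
$\frac{1}{-2074 + f} = \frac{1}{-2074 + 1186} = \frac{1}{-888} = - \frac{1}{888}$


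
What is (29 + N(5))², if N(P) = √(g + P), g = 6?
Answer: (29 + √11)² ≈ 1044.4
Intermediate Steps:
N(P) = √(6 + P)
(29 + N(5))² = (29 + √(6 + 5))² = (29 + √11)²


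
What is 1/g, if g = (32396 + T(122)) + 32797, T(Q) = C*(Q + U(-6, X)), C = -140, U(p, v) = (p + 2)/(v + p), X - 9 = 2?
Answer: 1/48225 ≈ 2.0736e-5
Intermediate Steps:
X = 11 (X = 9 + 2 = 11)
U(p, v) = (2 + p)/(p + v)
T(Q) = 112 - 140*Q (T(Q) = -140*(Q + (2 - 6)/(-6 + 11)) = -140*(Q - 4/5) = -140*(-4/5 + Q) = 112 - 140*Q)
g = 48225 (g = (32396 + (112 - 140*122)) + 32797 = (32396 + (112 - 17080)) + 32797 = (32396 - 16968) + 32797 = 15428 + 32797 = 48225)
1/g = 1/48225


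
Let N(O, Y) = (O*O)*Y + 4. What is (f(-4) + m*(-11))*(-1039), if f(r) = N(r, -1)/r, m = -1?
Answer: -14546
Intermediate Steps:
N(O, Y) = 4 + Y*O² (N(O, Y) = O²*Y + 4 = Y*O² + 4 = 4 + Y*O²)
f(r) = (4 - r²)/r
(f(-4) + m*(-11))*(-1039) = ((-1*(-4) + 4/(-4)) - 1*(-11))*(-1039) = ((4 + 4*(-¼)) + 11)*(-1039) = ((4 - 1) + 11)*(-1039) = (3 + 11)*(-1039) = 14*(-1039) = -14546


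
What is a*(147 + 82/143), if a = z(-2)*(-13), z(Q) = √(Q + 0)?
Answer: -21103*I*√2/11 ≈ -2713.1*I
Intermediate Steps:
z(Q) = √Q
a = -13*I*√2 (a = √(-2)*(-13) = (I*√2)*(-13) = -13*I*√2 ≈ -18.385*I)
a*(147 + 82/143) = (-13*I*√2)*(147 + 82/143) = -13*I*√2*(21103/143) = -21103*I*√2/11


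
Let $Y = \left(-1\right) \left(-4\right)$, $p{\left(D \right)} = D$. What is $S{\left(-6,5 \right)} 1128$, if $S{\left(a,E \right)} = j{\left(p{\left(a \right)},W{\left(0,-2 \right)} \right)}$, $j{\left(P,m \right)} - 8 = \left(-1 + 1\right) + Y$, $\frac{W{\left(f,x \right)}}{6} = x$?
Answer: $13536$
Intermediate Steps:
$W{\left(f,x \right)} = 6 x$
$Y = 4$
$j{\left(P,m \right)} = 12$ ($j{\left(P,m \right)} = 8 + \left(\left(-1 + 1\right) + 4\right) = 8 + \left(0 + 4\right) = 8 + 4 = 12$)
$S{\left(a,E \right)} = 12$
$S{\left(-6,5 \right)} 1128 = 12 \cdot 1128 = 13536$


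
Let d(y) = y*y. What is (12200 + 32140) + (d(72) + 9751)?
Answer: 59275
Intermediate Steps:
d(y) = y²
(12200 + 32140) + (d(72) + 9751) = (12200 + 32140) + (72² + 9751) = 44340 + (5184 + 9751) = 44340 + 14935 = 59275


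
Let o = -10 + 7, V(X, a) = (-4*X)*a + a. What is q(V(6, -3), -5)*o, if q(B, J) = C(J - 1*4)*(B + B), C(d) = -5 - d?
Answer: -1656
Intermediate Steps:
V(X, a) = a - 4*X*a (V(X, a) = -4*X*a + a = a - 4*X*a)
o = -3
q(B, J) = 2*B*(-1 - J) (q(B, J) = (-5 - (J - 1*4))*(B + B) = (-5 - (J - 4))*(2*B) = (-5 - (-4 + J))*(2*B) = (-5 + (4 - J))*(2*B) = (-1 - J)*(2*B) = 2*B*(-1 - J))
q(V(6, -3), -5)*o = -2*(-3*(1 - 4*6))*(1 - 5)*(-3) = -2*(-3*(1 - 24))*(-4)*(-3) = -2*(-3*(-23))*(-4)*(-3) = -2*69*(-4)*(-3) = 552*(-3) = -1656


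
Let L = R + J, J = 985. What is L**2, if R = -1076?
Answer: 8281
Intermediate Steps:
L = -91 (L = -1076 + 985 = -91)
L**2 = (-91)**2 = 8281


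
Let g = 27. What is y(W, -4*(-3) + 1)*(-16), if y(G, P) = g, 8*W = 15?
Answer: -432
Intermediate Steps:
W = 15/8 (W = (⅛)*15 = 15/8 ≈ 1.8750)
y(G, P) = 27
y(W, -4*(-3) + 1)*(-16) = 27*(-16) = -432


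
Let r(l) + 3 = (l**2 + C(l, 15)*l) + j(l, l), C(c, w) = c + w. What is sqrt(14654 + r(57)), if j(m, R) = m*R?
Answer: sqrt(25253) ≈ 158.91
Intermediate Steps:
j(m, R) = R*m
r(l) = -3 + 2*l**2 + l*(15 + l) (r(l) = -3 + ((l**2 + (l + 15)*l) + l*l) = -3 + ((l**2 + (15 + l)*l) + l**2) = -3 + ((l**2 + l*(15 + l)) + l**2) = -3 + (2*l**2 + l*(15 + l)) = -3 + 2*l**2 + l*(15 + l))
sqrt(14654 + r(57)) = sqrt(14654 + (-3 + 3*57**2 + 15*57)) = sqrt(14654 + (-3 + 3*3249 + 855)) = sqrt(14654 + (-3 + 9747 + 855)) = sqrt(14654 + 10599) = sqrt(25253)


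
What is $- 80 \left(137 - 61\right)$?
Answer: $-6080$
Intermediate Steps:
$- 80 \left(137 - 61\right) = \left(-80\right) 76 = -6080$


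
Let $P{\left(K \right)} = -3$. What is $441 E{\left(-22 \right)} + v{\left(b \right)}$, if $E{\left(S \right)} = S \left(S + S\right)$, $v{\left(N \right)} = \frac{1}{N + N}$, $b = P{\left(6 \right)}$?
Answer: $\frac{2561327}{6} \approx 4.2689 \cdot 10^{5}$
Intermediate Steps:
$b = -3$
$v{\left(N \right)} = \frac{1}{2 N}$
$E{\left(S \right)} = 2 S^{2}$ ($E{\left(S \right)} = S 2 S = 2 S^{2}$)
$441 E{\left(-22 \right)} + v{\left(b \right)} = 441 \cdot 2 \left(-22\right)^{2} + \frac{1}{2 \left(-3\right)} = 441 \cdot 2 \cdot 484 + \frac{1}{2} \left(- \frac{1}{3}\right) = 441 \cdot 968 - \frac{1}{6} = 426888 - \frac{1}{6} = \frac{2561327}{6}$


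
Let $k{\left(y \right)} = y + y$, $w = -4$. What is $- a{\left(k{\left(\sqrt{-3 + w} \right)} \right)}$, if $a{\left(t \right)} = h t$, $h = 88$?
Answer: $- 176 i \sqrt{7} \approx - 465.65 i$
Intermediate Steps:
$k{\left(y \right)} = 2 y$
$a{\left(t \right)} = 88 t$
$- a{\left(k{\left(\sqrt{-3 + w} \right)} \right)} = - 88 \cdot 2 \sqrt{-3 - 4} = - 88 \cdot 2 \sqrt{-7} = - 88 \cdot 2 i \sqrt{7} = - 176 i \sqrt{7}$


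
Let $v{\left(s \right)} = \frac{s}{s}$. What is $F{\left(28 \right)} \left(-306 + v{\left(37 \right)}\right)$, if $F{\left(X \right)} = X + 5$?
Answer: $-10065$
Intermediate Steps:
$F{\left(X \right)} = 5 + X$
$v{\left(s \right)} = 1$
$F{\left(28 \right)} \left(-306 + v{\left(37 \right)}\right) = \left(5 + 28\right) \left(-306 + 1\right) = 33 \left(-305\right) = -10065$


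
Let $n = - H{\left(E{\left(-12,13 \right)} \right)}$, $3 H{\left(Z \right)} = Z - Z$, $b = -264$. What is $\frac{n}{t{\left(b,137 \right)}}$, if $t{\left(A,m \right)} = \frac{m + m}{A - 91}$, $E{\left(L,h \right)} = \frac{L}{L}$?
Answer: $0$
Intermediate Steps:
$E{\left(L,h \right)} = 1$
$H{\left(Z \right)} = 0$ ($H{\left(Z \right)} = \frac{Z - Z}{3} = \frac{1}{3} \cdot 0 = 0$)
$t{\left(A,m \right)} = \frac{2 m}{-91 + A}$
$n = 0$ ($n = \left(-1\right) 0 = 0$)
$\frac{n}{t{\left(b,137 \right)}} = \frac{0}{2 \cdot 137 \frac{1}{-91 - 264}} = \frac{0}{2 \cdot 137 \frac{1}{-355}} = \frac{0}{2 \cdot 137 \left(- \frac{1}{355}\right)} = \frac{0}{- \frac{274}{355}} = 0 \left(- \frac{355}{274}\right) = 0$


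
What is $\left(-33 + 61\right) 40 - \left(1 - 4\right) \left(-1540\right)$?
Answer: $-3500$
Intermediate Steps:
$\left(-33 + 61\right) 40 - \left(1 - 4\right) \left(-1540\right) = 28 \cdot 40 - \left(-3\right) \left(-1540\right) = 1120 - 4620 = -3500$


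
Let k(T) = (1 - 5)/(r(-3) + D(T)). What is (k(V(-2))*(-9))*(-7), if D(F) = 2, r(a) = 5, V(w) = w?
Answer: -36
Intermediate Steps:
k(T) = -4/7 (k(T) = (1 - 5)/(5 + 2) = -4/7)
(k(V(-2))*(-9))*(-7) = -4/7*(-9)*(-7) = (36/7)*(-7) = -36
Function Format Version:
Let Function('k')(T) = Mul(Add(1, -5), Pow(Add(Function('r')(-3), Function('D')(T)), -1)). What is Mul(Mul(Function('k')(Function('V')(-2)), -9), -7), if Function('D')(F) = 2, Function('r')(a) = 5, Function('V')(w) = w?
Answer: -36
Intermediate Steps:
Function('k')(T) = Rational(-4, 7) (Function('k')(T) = Mul(Add(1, -5), Pow(Add(5, 2), -1)) = Mul(-4, Pow(7, -1)) = Mul(-4, Rational(1, 7)) = Rational(-4, 7))
Mul(Mul(Function('k')(Function('V')(-2)), -9), -7) = Mul(Mul(Rational(-4, 7), -9), -7) = Mul(Rational(36, 7), -7) = -36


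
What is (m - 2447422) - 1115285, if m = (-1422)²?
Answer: -1540623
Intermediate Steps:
m = 2022084
(m - 2447422) - 1115285 = (2022084 - 2447422) - 1115285 = -425338 - 1115285 = -1540623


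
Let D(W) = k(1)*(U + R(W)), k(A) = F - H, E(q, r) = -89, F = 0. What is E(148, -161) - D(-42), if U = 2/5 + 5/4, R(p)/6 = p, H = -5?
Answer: 4651/4 ≈ 1162.8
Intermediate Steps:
R(p) = 6*p
k(A) = 5 (k(A) = 0 - 1*(-5) = 0 + 5 = 5)
U = 33/20 (U = 2*(⅕) + 5*(¼) = ⅖ + 5/4 = 33/20 ≈ 1.6500)
D(W) = 33/4 + 30*W (D(W) = 5*(33/20 + 6*W) = 33/4 + 30*W)
E(148, -161) - D(-42) = -89 - (33/4 + 30*(-42)) = -89 - (33/4 - 1260) = -89 - 1*(-5007/4) = -89 + 5007/4 = 4651/4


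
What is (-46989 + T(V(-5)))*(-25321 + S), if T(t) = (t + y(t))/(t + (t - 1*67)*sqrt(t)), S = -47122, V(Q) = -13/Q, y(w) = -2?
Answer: 352721577102258/103619 + 69979938*sqrt(65)/1347047 ≈ 3.4040e+9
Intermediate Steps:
T(t) = (-2 + t)/(t + sqrt(t)*(-67 + t)) (T(t) = (t - 2)/(t + (t - 1*67)*sqrt(t)) = (-2 + t)/(t + (t - 67)*sqrt(t)) = (-2 + t)/(t + (-67 + t)*sqrt(t)) = (-2 + t)/(t + sqrt(t)*(-67 + t)))
(-46989 + T(V(-5)))*(-25321 + S) = (-46989 + (-2 - 13/(-5))/(-13/(-5) + (-13/(-5))**(3/2) - 67*sqrt(13)*sqrt(-1/(-5))))*(-25321 - 47122) = (-46989 + (-2 - 13*(-1/5))/(-13*(-1/5) + (-13*(-1/5))**(3/2) - 67*sqrt(65)/5))*(-72443) = (-46989 + (-2 + 13/5)/(13/5 + (13/5)**(3/2) - 67*sqrt(65)/5))*(-72443) = (-46989 + (3/5)/(13/5 + 13*sqrt(65)/25 - 67*sqrt(65)/5))*(-72443) = (-46989 + (3/5)/(13/5 - 322*sqrt(65)/25))*(-72443) = (-46989 + 3/(5*(13/5 - 322*sqrt(65)/25)))*(-72443) = 3404024127 - 217329/(5*(13/5 - 322*sqrt(65)/25))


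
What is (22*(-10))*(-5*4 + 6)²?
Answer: -43120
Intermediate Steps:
(22*(-10))*(-5*4 + 6)² = -220*(-20 + 6)² = -220*(-14)² = -220*196 = -43120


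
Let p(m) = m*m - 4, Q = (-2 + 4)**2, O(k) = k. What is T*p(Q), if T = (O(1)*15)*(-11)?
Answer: -1980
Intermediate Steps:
Q = 4 (Q = 2**2 = 4)
p(m) = -4 + m**2 (p(m) = m**2 - 4 = -4 + m**2)
T = -165 (T = (1*15)*(-11) = 15*(-11) = -165)
T*p(Q) = -165*(-4 + 4**2) = -165*(-4 + 16) = -165*12 = -1980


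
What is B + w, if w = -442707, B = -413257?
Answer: -855964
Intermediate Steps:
B + w = -413257 - 442707 = -855964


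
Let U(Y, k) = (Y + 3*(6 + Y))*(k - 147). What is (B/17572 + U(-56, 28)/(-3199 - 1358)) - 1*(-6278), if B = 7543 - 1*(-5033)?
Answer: 17940756812/2859843 ≈ 6273.3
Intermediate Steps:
B = 12576 (B = 7543 + 5033 = 12576)
U(Y, k) = (-147 + k)*(18 + 4*Y) (U(Y, k) = (Y + (18 + 3*Y))*(-147 + k) = (18 + 4*Y)*(-147 + k) = (-147 + k)*(18 + 4*Y))
(B/17572 + U(-56, 28)/(-3199 - 1358)) - 1*(-6278) = (12576/17572 + (-2646 - 588*(-56) + 18*28 + 4*(-56)*28)/(-3199 - 1358)) - 1*(-6278) = (12576*(1/17572) + (-2646 + 32928 + 504 - 6272)/(-4557)) + 6278 = (3144/4393 + 24514*(-1/4557)) + 6278 = (3144/4393 - 3502/651) + 6278 = -13337542/2859843 + 6278 = 17940756812/2859843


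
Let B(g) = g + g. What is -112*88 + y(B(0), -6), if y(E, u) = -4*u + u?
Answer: -9838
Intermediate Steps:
B(g) = 2*g
y(E, u) = -3*u
-112*88 + y(B(0), -6) = -112*88 - 3*(-6) = -9856 + 18 = -9838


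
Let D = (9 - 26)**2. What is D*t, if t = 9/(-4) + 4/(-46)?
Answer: -62135/92 ≈ -675.38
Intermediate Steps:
D = 289 (D = (-17)**2 = 289)
t = -215/92 (t = 9*(-1/4) + 4*(-1/46) = -9/4 - 2/23 = -215/92 ≈ -2.3370)
D*t = 289*(-215/92) = -62135/92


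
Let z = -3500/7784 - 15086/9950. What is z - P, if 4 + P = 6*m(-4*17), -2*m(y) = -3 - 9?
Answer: -46976429/1383050 ≈ -33.966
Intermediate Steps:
m(y) = 6 (m(y) = -(-3 - 9)/2 = -½*(-12) = 6)
z = -2718829/1383050 (z = -3500*1/7784 - 15086*1/9950 = -125/278 - 7543/4975 = -2718829/1383050 ≈ -1.9658)
P = 32 (P = -4 + 6*6 = -4 + 36 = 32)
z - P = -2718829/1383050 - 1*32 = -2718829/1383050 - 32 = -46976429/1383050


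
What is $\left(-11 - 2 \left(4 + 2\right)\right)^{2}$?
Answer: $529$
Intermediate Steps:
$\left(-11 - 2 \left(4 + 2\right)\right)^{2} = \left(-11 - 12\right)^{2} = \left(-23\right)^{2} = 529$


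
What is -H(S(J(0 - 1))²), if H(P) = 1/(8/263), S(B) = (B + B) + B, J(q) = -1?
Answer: -263/8 ≈ -32.875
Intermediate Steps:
S(B) = 3*B (S(B) = 2*B + B = 3*B)
H(P) = 263/8 (H(P) = 1/(8*(1/263)) = 1/(8/263) = 263/8)
-H(S(J(0 - 1))²) = -1*263/8 = -263/8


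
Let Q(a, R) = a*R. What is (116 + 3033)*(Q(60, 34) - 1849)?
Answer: 601459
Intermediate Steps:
Q(a, R) = R*a
(116 + 3033)*(Q(60, 34) - 1849) = (116 + 3033)*(34*60 - 1849) = 3149*(2040 - 1849) = 3149*191 = 601459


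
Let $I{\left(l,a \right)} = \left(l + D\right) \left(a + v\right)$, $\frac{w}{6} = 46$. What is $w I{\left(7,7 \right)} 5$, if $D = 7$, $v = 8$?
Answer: $289800$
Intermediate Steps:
$w = 276$ ($w = 6 \cdot 46 = 276$)
$I{\left(l,a \right)} = \left(7 + l\right) \left(8 + a\right)$ ($I{\left(l,a \right)} = \left(l + 7\right) \left(a + 8\right) = \left(7 + l\right) \left(8 + a\right)$)
$w I{\left(7,7 \right)} 5 = 276 \left(56 + 7 \cdot 7 + 8 \cdot 7 + 7 \cdot 7\right) 5 = 276 \left(56 + 49 + 56 + 49\right) 5 = 276 \cdot 210 \cdot 5 = 57960 \cdot 5 = 289800$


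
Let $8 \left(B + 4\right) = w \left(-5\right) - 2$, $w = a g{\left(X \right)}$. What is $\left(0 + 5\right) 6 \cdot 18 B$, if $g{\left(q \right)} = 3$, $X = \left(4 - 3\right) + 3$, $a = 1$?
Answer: $- \frac{6615}{2} \approx -3307.5$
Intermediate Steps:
$X = 4$ ($X = 1 + 3 = 4$)
$w = 3$ ($w = 1 \cdot 3 = 3$)
$B = - \frac{49}{8}$ ($B = -4 + \frac{3 \left(-5\right) - 2}{8} = -4 + \frac{-15 - 2}{8} = -4 + \frac{1}{8} \left(-17\right) = -4 - \frac{17}{8} = - \frac{49}{8} \approx -6.125$)
$\left(0 + 5\right) 6 \cdot 18 B = \left(0 + 5\right) 6 \cdot 18 \left(- \frac{49}{8}\right) = 5 \cdot 6 \cdot 18 \left(- \frac{49}{8}\right) = 30 \cdot 18 \left(- \frac{49}{8}\right) = 540 \left(- \frac{49}{8}\right) = - \frac{6615}{2}$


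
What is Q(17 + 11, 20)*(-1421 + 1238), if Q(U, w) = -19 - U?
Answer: 8601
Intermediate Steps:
Q(17 + 11, 20)*(-1421 + 1238) = (-19 - (17 + 11))*(-1421 + 1238) = (-19 - 1*28)*(-183) = (-19 - 28)*(-183) = -47*(-183) = 8601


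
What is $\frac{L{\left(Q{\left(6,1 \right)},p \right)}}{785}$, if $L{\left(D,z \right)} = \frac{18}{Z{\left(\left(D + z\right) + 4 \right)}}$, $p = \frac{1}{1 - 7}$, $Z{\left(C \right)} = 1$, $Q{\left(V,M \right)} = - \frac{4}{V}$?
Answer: $\frac{18}{785} \approx 0.02293$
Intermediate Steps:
$p = - \frac{1}{6}$ ($p = \frac{1}{-6} = - \frac{1}{6} \approx -0.16667$)
$L{\left(D,z \right)} = 18$ ($L{\left(D,z \right)} = \frac{18}{1} = 18 \cdot 1 = 18$)
$\frac{L{\left(Q{\left(6,1 \right)},p \right)}}{785} = \frac{18}{785}$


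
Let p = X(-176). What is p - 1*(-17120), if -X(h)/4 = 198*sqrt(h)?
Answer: 17120 - 3168*I*sqrt(11) ≈ 17120.0 - 10507.0*I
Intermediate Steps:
X(h) = -792*sqrt(h)
p = -3168*I*sqrt(11) ≈ -10507.0*I
p - 1*(-17120) = -3168*I*sqrt(11) - 1*(-17120) = -3168*I*sqrt(11) + 17120 = 17120 - 3168*I*sqrt(11)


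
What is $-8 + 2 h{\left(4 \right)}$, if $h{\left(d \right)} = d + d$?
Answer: $8$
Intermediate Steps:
$h{\left(d \right)} = 2 d$
$-8 + 2 h{\left(4 \right)} = -8 + 2 \cdot 2 \cdot 4 = -8 + 2 \cdot 8 = -8 + 16 = 8$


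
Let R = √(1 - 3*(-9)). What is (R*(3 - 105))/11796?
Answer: -17*√7/983 ≈ -0.045756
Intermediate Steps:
R = 2*√7 (R = √(1 + 27) = √28 = 2*√7 ≈ 5.2915)
(R*(3 - 105))/11796 = ((2*√7)*(3 - 105))/11796 = ((2*√7)*(-102))*(1/11796) = -204*√7*(1/11796) = -17*√7/983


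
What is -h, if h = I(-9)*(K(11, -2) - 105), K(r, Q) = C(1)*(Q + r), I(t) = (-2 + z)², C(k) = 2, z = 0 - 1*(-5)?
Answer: 783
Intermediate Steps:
z = 5 (z = 0 + 5 = 5)
I(t) = 9 (I(t) = (-2 + 5)² = 3² = 9)
K(r, Q) = 2*Q + 2*r (K(r, Q) = 2*(Q + r) = 2*Q + 2*r)
h = -783 (h = 9*((2*(-2) + 2*11) - 105) = 9*((-4 + 22) - 105) = 9*(18 - 105) = 9*(-87) = -783)
-h = -1*(-783) = 783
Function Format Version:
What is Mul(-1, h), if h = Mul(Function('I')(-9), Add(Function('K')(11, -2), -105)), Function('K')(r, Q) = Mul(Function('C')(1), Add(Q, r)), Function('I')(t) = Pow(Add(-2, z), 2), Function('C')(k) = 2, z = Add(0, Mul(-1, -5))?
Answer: 783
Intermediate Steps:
z = 5 (z = Add(0, 5) = 5)
Function('I')(t) = 9 (Function('I')(t) = Pow(Add(-2, 5), 2) = Pow(3, 2) = 9)
Function('K')(r, Q) = Add(Mul(2, Q), Mul(2, r)) (Function('K')(r, Q) = Mul(2, Add(Q, r)) = Add(Mul(2, Q), Mul(2, r)))
h = -783 (h = Mul(9, Add(Add(Mul(2, -2), Mul(2, 11)), -105)) = Mul(9, Add(Add(-4, 22), -105)) = Mul(9, Add(18, -105)) = Mul(9, -87) = -783)
Mul(-1, h) = Mul(-1, -783) = 783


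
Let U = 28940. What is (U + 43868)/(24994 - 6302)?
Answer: 18202/4673 ≈ 3.8951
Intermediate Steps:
(U + 43868)/(24994 - 6302) = (28940 + 43868)/(24994 - 6302) = 72808/18692 = 72808*(1/18692) = 18202/4673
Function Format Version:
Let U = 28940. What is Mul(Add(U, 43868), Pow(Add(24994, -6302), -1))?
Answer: Rational(18202, 4673) ≈ 3.8951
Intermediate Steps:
Mul(Add(U, 43868), Pow(Add(24994, -6302), -1)) = Mul(Add(28940, 43868), Pow(Add(24994, -6302), -1)) = Mul(72808, Pow(18692, -1)) = Mul(72808, Rational(1, 18692)) = Rational(18202, 4673)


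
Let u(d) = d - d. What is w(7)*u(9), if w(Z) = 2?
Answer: 0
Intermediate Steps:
u(d) = 0
w(7)*u(9) = 2*0 = 0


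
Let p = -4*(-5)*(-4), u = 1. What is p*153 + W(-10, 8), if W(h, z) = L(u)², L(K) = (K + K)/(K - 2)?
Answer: -12236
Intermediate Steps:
p = -80 (p = 20*(-4) = -80)
L(K) = 2*K/(-2 + K) (L(K) = (2*K)/(-2 + K) = 2*K/(-2 + K))
W(h, z) = 4 (W(h, z) = (2*1/(-2 + 1))² = (2*1/(-1))² = (2*1*(-1))² = (-2)² = 4)
p*153 + W(-10, 8) = -80*153 + 4 = -12240 + 4 = -12236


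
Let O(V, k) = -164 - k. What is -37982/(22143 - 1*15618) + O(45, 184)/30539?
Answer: -1162202998/199266975 ≈ -5.8324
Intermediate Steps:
-37982/(22143 - 1*15618) + O(45, 184)/30539 = -37982/(22143 - 1*15618) + (-164 - 1*184)/30539 = -37982/(22143 - 15618) + (-164 - 184)*(1/30539) = -37982/6525 - 348*1/30539 = -37982*1/6525 - 348/30539 = -37982/6525 - 348/30539 = -1162202998/199266975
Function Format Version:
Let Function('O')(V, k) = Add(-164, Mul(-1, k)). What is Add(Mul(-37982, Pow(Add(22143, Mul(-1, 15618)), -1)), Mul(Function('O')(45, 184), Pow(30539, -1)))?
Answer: Rational(-1162202998, 199266975) ≈ -5.8324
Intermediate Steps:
Add(Mul(-37982, Pow(Add(22143, Mul(-1, 15618)), -1)), Mul(Function('O')(45, 184), Pow(30539, -1))) = Add(Mul(-37982, Pow(Add(22143, Mul(-1, 15618)), -1)), Mul(Add(-164, Mul(-1, 184)), Pow(30539, -1))) = Add(Mul(-37982, Pow(Add(22143, -15618), -1)), Mul(Add(-164, -184), Rational(1, 30539))) = Add(Mul(-37982, Pow(6525, -1)), Mul(-348, Rational(1, 30539))) = Add(Mul(-37982, Rational(1, 6525)), Rational(-348, 30539)) = Add(Rational(-37982, 6525), Rational(-348, 30539)) = Rational(-1162202998, 199266975)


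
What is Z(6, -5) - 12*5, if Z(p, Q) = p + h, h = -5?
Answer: -59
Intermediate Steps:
Z(p, Q) = -5 + p (Z(p, Q) = p - 5 = -5 + p)
Z(6, -5) - 12*5 = (-5 + 6) - 12*5 = 1 - 60 = -59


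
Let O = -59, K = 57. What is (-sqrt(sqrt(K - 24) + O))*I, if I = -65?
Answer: 65*sqrt(-59 + sqrt(33)) ≈ 474.35*I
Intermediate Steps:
(-sqrt(sqrt(K - 24) + O))*I = -sqrt(sqrt(57 - 24) - 59)*(-65) = -sqrt(sqrt(33) - 59)*(-65) = -sqrt(-59 + sqrt(33))*(-65) = 65*sqrt(-59 + sqrt(33))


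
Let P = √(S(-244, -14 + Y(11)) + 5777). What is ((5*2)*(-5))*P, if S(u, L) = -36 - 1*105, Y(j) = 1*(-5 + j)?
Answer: -100*√1409 ≈ -3753.7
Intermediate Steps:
Y(j) = -5 + j
S(u, L) = -141 (S(u, L) = -36 - 105 = -141)
P = 2*√1409 (P = √(-141 + 5777) = √5636 = 2*√1409 ≈ 75.073)
((5*2)*(-5))*P = ((5*2)*(-5))*(2*√1409) = (10*(-5))*(2*√1409) = -100*√1409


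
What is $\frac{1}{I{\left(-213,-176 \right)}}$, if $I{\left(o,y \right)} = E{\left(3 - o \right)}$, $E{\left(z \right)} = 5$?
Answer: $\frac{1}{5} \approx 0.2$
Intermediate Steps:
$I{\left(o,y \right)} = 5$
$\frac{1}{I{\left(-213,-176 \right)}} = \frac{1}{5}$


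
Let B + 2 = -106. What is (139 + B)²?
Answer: 961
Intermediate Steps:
B = -108 (B = -2 - 106 = -108)
(139 + B)² = (139 - 108)² = 31² = 961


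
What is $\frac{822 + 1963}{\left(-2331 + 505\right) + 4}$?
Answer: $- \frac{2785}{1822} \approx -1.5285$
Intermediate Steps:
$\frac{822 + 1963}{\left(-2331 + 505\right) + 4} = \frac{2785}{-1826 + 4} = \frac{2785}{-1822} = 2785 \left(- \frac{1}{1822}\right) = - \frac{2785}{1822}$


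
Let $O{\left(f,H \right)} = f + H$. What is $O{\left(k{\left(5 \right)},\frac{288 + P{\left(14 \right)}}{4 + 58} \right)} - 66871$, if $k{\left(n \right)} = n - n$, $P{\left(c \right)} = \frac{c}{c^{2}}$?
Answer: $- \frac{58039995}{868} \approx -66866.0$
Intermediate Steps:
$P{\left(c \right)} = \frac{1}{c}$ ($P{\left(c \right)} = \frac{c}{c^{2}} = \frac{1}{c}$)
$k{\left(n \right)} = 0$
$O{\left(f,H \right)} = H + f$
$O{\left(k{\left(5 \right)},\frac{288 + P{\left(14 \right)}}{4 + 58} \right)} - 66871 = \left(\frac{288 + \frac{1}{14}}{4 + 58} + 0\right) - 66871 = \left(\frac{288 + \frac{1}{14}}{62} + 0\right) - 66871 = \left(\frac{4033}{14} \cdot \frac{1}{62} + 0\right) - 66871 = \left(\frac{4033}{868} + 0\right) - 66871 = \frac{4033}{868} - 66871 = - \frac{58039995}{868}$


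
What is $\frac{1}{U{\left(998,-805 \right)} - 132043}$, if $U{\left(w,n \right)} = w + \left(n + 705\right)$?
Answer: $- \frac{1}{131145} \approx -7.6251 \cdot 10^{-6}$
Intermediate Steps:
$U{\left(w,n \right)} = 705 + n + w$ ($U{\left(w,n \right)} = w + \left(705 + n\right) = 705 + n + w$)
$\frac{1}{U{\left(998,-805 \right)} - 132043} = \frac{1}{\left(705 - 805 + 998\right) - 132043} = \frac{1}{898 - 132043} = \frac{1}{-131145} = - \frac{1}{131145}$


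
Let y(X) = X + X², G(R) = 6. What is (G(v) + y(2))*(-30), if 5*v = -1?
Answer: -360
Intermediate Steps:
v = -⅕ (v = (⅕)*(-1) = -⅕ ≈ -0.20000)
(G(v) + y(2))*(-30) = (6 + 2*(1 + 2))*(-30) = (6 + 2*3)*(-30) = (6 + 6)*(-30) = 12*(-30) = -360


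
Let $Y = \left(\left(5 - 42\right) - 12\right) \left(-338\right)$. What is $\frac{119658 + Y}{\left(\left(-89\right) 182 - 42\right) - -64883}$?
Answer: $\frac{19460}{6949} \approx 2.8004$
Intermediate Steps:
$Y = 16562$ ($Y = \left(\left(5 - 42\right) - 12\right) \left(-338\right) = \left(-37 - 12\right) \left(-338\right) = \left(-49\right) \left(-338\right) = 16562$)
$\frac{119658 + Y}{\left(\left(-89\right) 182 - 42\right) - -64883} = \frac{119658 + 16562}{\left(\left(-89\right) 182 - 42\right) - -64883} = \frac{136220}{\left(-16198 - 42\right) + 64883} = \frac{136220}{-16240 + 64883} = \frac{136220}{48643} = 136220 \cdot \frac{1}{48643} = \frac{19460}{6949}$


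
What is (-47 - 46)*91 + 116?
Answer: -8347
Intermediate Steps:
(-47 - 46)*91 + 116 = -93*91 + 116 = -8463 + 116 = -8347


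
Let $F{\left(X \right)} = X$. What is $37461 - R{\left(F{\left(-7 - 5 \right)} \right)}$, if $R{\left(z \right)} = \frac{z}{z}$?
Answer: $37460$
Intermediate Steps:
$R{\left(z \right)} = 1$
$37461 - R{\left(F{\left(-7 - 5 \right)} \right)} = 37461 - 1 = 37460$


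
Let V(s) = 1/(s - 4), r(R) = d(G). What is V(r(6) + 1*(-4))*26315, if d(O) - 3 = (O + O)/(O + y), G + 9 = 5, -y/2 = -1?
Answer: -26315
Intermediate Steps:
y = 2 (y = -2*(-1) = 2)
G = -4 (G = -9 + 5 = -4)
d(O) = 3 + 2*O/(2 + O) (d(O) = 3 + (O + O)/(O + 2) = 3 + (2*O)/(2 + O) = 3 + 2*O/(2 + O))
r(R) = 7 (r(R) = (6 + 5*(-4))/(2 - 4) = (6 - 20)/(-2) = -1/2*(-14) = 7)
V(s) = 1/(-4 + s)
V(r(6) + 1*(-4))*26315 = 26315/(-4 + (7 + 1*(-4))) = 26315/(-4 + (7 - 4)) = 26315/(-4 + 3) = 26315/(-1) = -1*26315 = -26315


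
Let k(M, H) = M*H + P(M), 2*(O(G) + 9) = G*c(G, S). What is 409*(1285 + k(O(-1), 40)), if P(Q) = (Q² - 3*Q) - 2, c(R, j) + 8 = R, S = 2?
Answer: 1859723/4 ≈ 4.6493e+5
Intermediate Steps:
c(R, j) = -8 + R
P(Q) = -2 + Q² - 3*Q
O(G) = -9 + G*(-8 + G)/2 (O(G) = -9 + (G*(-8 + G))/2 = -9 + G*(-8 + G)/2)
k(M, H) = -2 + M² - 3*M + H*M (k(M, H) = M*H + (-2 + M² - 3*M) = H*M + (-2 + M² - 3*M) = -2 + M² - 3*M + H*M)
409*(1285 + k(O(-1), 40)) = 409*(1285 + (-2 + (-9 + (½)*(-1)*(-8 - 1))² - 3*(-9 + (½)*(-1)*(-8 - 1)) + 40*(-9 + (½)*(-1)*(-8 - 1)))) = 409*(1285 + (-2 + (-9 + (½)*(-1)*(-9))² - 3*(-9 + (½)*(-1)*(-9)) + 40*(-9 + (½)*(-1)*(-9)))) = 409*(1285 + (-2 + (-9 + 9/2)² - 3*(-9 + 9/2) + 40*(-9 + 9/2))) = 409*(1285 + (-2 + (-9/2)² - 3*(-9/2) + 40*(-9/2))) = 409*(1285 + (-2 + 81/4 + 27/2 - 180)) = 409*(1285 - 593/4) = 409*(4547/4) = 1859723/4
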